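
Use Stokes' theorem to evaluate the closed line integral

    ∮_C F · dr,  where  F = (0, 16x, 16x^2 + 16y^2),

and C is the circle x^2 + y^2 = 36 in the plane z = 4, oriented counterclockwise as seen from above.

Let S be the flat disk x^2 + y^2 ≤ 36 in the plane z = 4, with upward unit normal n̂ = ẑ. By Stokes' theorem,

    ∮_C F · dr = ∬_S (∇ × F) · n̂ dS = ∬_D (curl F)_z dA,

where D is the disk x^2 + y^2 ≤ 36.

Compute the curl of F = (0, 16x, 16x^2 + 16y^2):
    (∇ × F)_x = ∂F_z/∂y - ∂F_y/∂z = 32y,
    (∇ × F)_y = ∂F_x/∂z - ∂F_z/∂x = -32x,
    (∇ × F)_z = ∂F_y/∂x - ∂F_x/∂y = 16.

On z = 4, (curl F)_z = 16.

Convert to polar (x = r cos θ, y = r sin θ, dA = r dr dθ); the integrand becomes 16, so

    ∬_D (curl F)_z dA = ∫_0^{2π} ∫_0^{6} (16) · r dr dθ.

Inner (r from 0 to 6): 288.
Outer (θ from 0 to 2π): 576π.

Therefore ∮_C F · dr = 576π.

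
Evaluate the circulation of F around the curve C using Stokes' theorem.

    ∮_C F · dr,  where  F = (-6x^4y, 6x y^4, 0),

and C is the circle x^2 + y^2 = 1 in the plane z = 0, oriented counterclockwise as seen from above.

Let S be the flat disk x^2 + y^2 ≤ 1 in the plane z = 0, with upward unit normal n̂ = ẑ. By Stokes' theorem,

    ∮_C F · dr = ∬_S (∇ × F) · n̂ dS = ∬_D (curl F)_z dA,

where D is the disk x^2 + y^2 ≤ 1.

Compute the curl of F = (-6x^4y, 6x y^4, 0):
    (∇ × F)_x = ∂F_z/∂y - ∂F_y/∂z = 0,
    (∇ × F)_y = ∂F_x/∂z - ∂F_z/∂x = 0,
    (∇ × F)_z = ∂F_y/∂x - ∂F_x/∂y = 6x^4 + 6y^4.

On z = 0, (curl F)_z = 6x^4 + 6y^4.

Convert to polar (x = r cos θ, y = r sin θ, dA = r dr dθ); the integrand becomes 6r^4(sin(θ)^4 + cos(θ)^4), so

    ∬_D (curl F)_z dA = ∫_0^{2π} ∫_0^{1} (6r^4(sin(θ)^4 + cos(θ)^4)) · r dr dθ.

Inner (r from 0 to 1): sin(θ)^4 + cos(θ)^4.
Outer (θ from 0 to 2π): 3π/2.

Therefore ∮_C F · dr = 3π/2.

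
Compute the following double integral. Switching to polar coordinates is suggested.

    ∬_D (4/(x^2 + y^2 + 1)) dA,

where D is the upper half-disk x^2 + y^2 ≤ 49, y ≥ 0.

The region D is 0 ≤ r ≤ 7, 0 ≤ θ ≤ π in polar coordinates, where x = r cos(θ), y = r sin(θ), and dA = r dr dθ.

Under the substitution, the integrand becomes 4/(r^2 + 1), so

    ∬_D (4/(x^2 + y^2 + 1)) dA = ∫_{0}^{π} ∫_{0}^{7} (4/(r^2 + 1)) · r dr dθ.

Inner integral (in r): ∫_{0}^{7} (4/(r^2 + 1)) · r dr = log(2500).

Outer integral (in θ): ∫_{0}^{π} (log(2500)) dθ = log(2500^π).

Therefore ∬_D (4/(x^2 + y^2 + 1)) dA = log(2500^π).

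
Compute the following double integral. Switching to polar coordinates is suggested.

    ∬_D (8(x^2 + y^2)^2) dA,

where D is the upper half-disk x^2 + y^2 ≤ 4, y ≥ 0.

The region D is 0 ≤ r ≤ 2, 0 ≤ θ ≤ π in polar coordinates, where x = r cos(θ), y = r sin(θ), and dA = r dr dθ.

Under the substitution, the integrand becomes 8r^4, so

    ∬_D (8(x^2 + y^2)^2) dA = ∫_{0}^{π} ∫_{0}^{2} (8r^4) · r dr dθ.

Inner integral (in r): ∫_{0}^{2} (8r^4) · r dr = 256/3.

Outer integral (in θ): ∫_{0}^{π} (256/3) dθ = 256π/3.

Therefore ∬_D (8(x^2 + y^2)^2) dA = 256π/3.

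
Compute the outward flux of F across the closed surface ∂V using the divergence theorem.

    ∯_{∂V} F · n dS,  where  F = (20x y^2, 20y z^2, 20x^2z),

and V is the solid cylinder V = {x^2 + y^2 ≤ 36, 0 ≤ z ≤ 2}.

By the divergence theorem,

    ∯_{∂V} F · n dS = ∭_V (∇ · F) dV.

Compute the divergence:
    ∇ · F = ∂F_x/∂x + ∂F_y/∂y + ∂F_z/∂z = 20y^2 + 20z^2 + 20x^2 = 20x^2 + 20y^2 + 20z^2.

In cylindrical coordinates, x = r cos(θ), y = r sin(θ), z = z, dV = r dr dθ dz, with 0 ≤ r ≤ 6, 0 ≤ θ ≤ 2π, 0 ≤ z ≤ 2.

The integrand, after substitution and multiplying by the volume element, becomes (20r^2 + 20z^2) · r, so

    ∭_V (∇·F) dV = ∫_0^{2π} ∫_0^{6} ∫_0^{2} (20r^2 + 20z^2) · r dz dr dθ.

Inner (z from 0 to 2): 40r (r^2 + 4/3).
Middle (r from 0 to 6): 13920.
Outer (θ from 0 to 2π): 27840π.

Therefore ∯_{∂V} F · n dS = 27840π.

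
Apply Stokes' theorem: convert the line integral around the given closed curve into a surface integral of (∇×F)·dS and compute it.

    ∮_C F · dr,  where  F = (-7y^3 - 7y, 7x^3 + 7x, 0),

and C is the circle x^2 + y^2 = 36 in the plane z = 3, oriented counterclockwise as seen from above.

Let S be the flat disk x^2 + y^2 ≤ 36 in the plane z = 3, with upward unit normal n̂ = ẑ. By Stokes' theorem,

    ∮_C F · dr = ∬_S (∇ × F) · n̂ dS = ∬_D (curl F)_z dA,

where D is the disk x^2 + y^2 ≤ 36.

Compute the curl of F = (-7y^3 - 7y, 7x^3 + 7x, 0):
    (∇ × F)_x = ∂F_z/∂y - ∂F_y/∂z = 0,
    (∇ × F)_y = ∂F_x/∂z - ∂F_z/∂x = 0,
    (∇ × F)_z = ∂F_y/∂x - ∂F_x/∂y = 21x^2 + 21y^2 + 14.

On z = 3, (curl F)_z = 21x^2 + 21y^2 + 14.

Convert to polar (x = r cos θ, y = r sin θ, dA = r dr dθ); the integrand becomes 21r^2 + 14, so

    ∬_D (curl F)_z dA = ∫_0^{2π} ∫_0^{6} (21r^2 + 14) · r dr dθ.

Inner (r from 0 to 6): 7056.
Outer (θ from 0 to 2π): 14112π.

Therefore ∮_C F · dr = 14112π.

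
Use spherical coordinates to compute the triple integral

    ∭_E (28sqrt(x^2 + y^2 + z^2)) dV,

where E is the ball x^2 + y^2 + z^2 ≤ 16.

In spherical coordinates, x = ρ sin(φ) cos(θ), y = ρ sin(φ) sin(θ), z = ρ cos(φ), and dV = ρ^2 sin(φ) dρ dφ dθ.

The integrand becomes 28ρ, so

    ∭_E (28sqrt(x^2 + y^2 + z^2)) dV = ∫_{0}^{2π} ∫_{0}^{π} ∫_{0}^{4} (28ρ) · ρ^2 sin(φ) dρ dφ dθ.

Inner (ρ): 1792sin(φ).
Middle (φ): 3584.
Outer (θ): 7168π.

Therefore the triple integral equals 7168π.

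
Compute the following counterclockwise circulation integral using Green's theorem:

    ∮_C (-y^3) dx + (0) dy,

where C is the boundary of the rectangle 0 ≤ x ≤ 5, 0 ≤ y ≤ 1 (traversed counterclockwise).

Green's theorem converts the closed line integral into a double integral over the enclosed region D:

    ∮_C P dx + Q dy = ∬_D (∂Q/∂x - ∂P/∂y) dA.

Here P = -y^3, Q = 0, so

    ∂Q/∂x = 0,    ∂P/∂y = -3y^2,
    ∂Q/∂x - ∂P/∂y = 3y^2.

D is the region 0 ≤ x ≤ 5, 0 ≤ y ≤ 1. Evaluating the double integral:

    ∬_D (3y^2) dA = ∫_0^{5} ∫_0^{1} (3y^2) dy dx.

Inner (y from 0 to 1): 1.
Outer (x from 0 to 5): 5.

Therefore ∮_C P dx + Q dy = 5.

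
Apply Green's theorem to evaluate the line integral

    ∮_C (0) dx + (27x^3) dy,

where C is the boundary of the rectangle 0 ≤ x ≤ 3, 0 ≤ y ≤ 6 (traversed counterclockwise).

Green's theorem converts the closed line integral into a double integral over the enclosed region D:

    ∮_C P dx + Q dy = ∬_D (∂Q/∂x - ∂P/∂y) dA.

Here P = 0, Q = 27x^3, so

    ∂Q/∂x = 81x^2,    ∂P/∂y = 0,
    ∂Q/∂x - ∂P/∂y = 81x^2.

D is the region 0 ≤ x ≤ 3, 0 ≤ y ≤ 6. Evaluating the double integral:

    ∬_D (81x^2) dA = ∫_0^{3} ∫_0^{6} (81x^2) dy dx.

Inner (y from 0 to 6): 486x^2.
Outer (x from 0 to 3): 4374.

Therefore ∮_C P dx + Q dy = 4374.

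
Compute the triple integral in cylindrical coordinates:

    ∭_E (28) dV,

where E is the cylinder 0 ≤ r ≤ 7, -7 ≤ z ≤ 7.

In cylindrical coordinates, x = r cos(θ), y = r sin(θ), z = z, and dV = r dr dθ dz.

The integrand becomes 28, so

    ∭_E (28) dV = ∫_{0}^{2π} ∫_{0}^{7} ∫_{-7}^{7} (28) · r dz dr dθ.

Inner (z): 392r.
Middle (r from 0 to 7): 9604.
Outer (θ): 19208π.

Therefore the triple integral equals 19208π.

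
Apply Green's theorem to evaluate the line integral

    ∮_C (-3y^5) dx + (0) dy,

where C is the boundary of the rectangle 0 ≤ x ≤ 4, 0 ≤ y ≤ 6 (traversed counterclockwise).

Green's theorem converts the closed line integral into a double integral over the enclosed region D:

    ∮_C P dx + Q dy = ∬_D (∂Q/∂x - ∂P/∂y) dA.

Here P = -3y^5, Q = 0, so

    ∂Q/∂x = 0,    ∂P/∂y = -15y^4,
    ∂Q/∂x - ∂P/∂y = 15y^4.

D is the region 0 ≤ x ≤ 4, 0 ≤ y ≤ 6. Evaluating the double integral:

    ∬_D (15y^4) dA = ∫_0^{4} ∫_0^{6} (15y^4) dy dx.

Inner (y from 0 to 6): 23328.
Outer (x from 0 to 4): 93312.

Therefore ∮_C P dx + Q dy = 93312.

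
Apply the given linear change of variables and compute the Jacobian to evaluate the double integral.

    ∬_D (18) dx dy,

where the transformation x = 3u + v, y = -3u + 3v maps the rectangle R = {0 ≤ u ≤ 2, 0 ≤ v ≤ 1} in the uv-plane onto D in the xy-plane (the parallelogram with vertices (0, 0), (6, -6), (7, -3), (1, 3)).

Compute the Jacobian determinant of (x, y) with respect to (u, v):

    ∂(x,y)/∂(u,v) = | 3  1 | = (3)(3) - (1)(-3) = 12.
                   | -3  3 |

Its absolute value is |J| = 12 (the area scaling factor).

Substituting x = 3u + v, y = -3u + 3v into the integrand,

    18 → 18,

so the integral becomes

    ∬_R (18) · |J| du dv = ∫_0^2 ∫_0^1 (216) dv du.

Inner (v): 216.
Outer (u): 432.

Therefore ∬_D (18) dx dy = 432.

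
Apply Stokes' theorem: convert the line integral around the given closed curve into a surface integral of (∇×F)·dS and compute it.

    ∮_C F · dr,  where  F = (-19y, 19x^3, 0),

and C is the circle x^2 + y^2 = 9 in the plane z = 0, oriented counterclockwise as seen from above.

Let S be the flat disk x^2 + y^2 ≤ 9 in the plane z = 0, with upward unit normal n̂ = ẑ. By Stokes' theorem,

    ∮_C F · dr = ∬_S (∇ × F) · n̂ dS = ∬_D (curl F)_z dA,

where D is the disk x^2 + y^2 ≤ 9.

Compute the curl of F = (-19y, 19x^3, 0):
    (∇ × F)_x = ∂F_z/∂y - ∂F_y/∂z = 0,
    (∇ × F)_y = ∂F_x/∂z - ∂F_z/∂x = 0,
    (∇ × F)_z = ∂F_y/∂x - ∂F_x/∂y = 57x^2 + 19.

On z = 0, (curl F)_z = 57x^2 + 19.

Convert to polar (x = r cos θ, y = r sin θ, dA = r dr dθ); the integrand becomes 57r^2cos(θ)^2 + 19, so

    ∬_D (curl F)_z dA = ∫_0^{2π} ∫_0^{3} (57r^2cos(θ)^2 + 19) · r dr dθ.

Inner (r from 0 to 3): 4617cos(θ)^2/4 + 171/2.
Outer (θ from 0 to 2π): 5301π/4.

Therefore ∮_C F · dr = 5301π/4.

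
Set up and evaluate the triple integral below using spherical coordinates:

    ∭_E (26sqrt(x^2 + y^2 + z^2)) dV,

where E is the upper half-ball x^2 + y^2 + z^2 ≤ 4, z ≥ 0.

In spherical coordinates, x = ρ sin(φ) cos(θ), y = ρ sin(φ) sin(θ), z = ρ cos(φ), and dV = ρ^2 sin(φ) dρ dφ dθ.

The integrand becomes 26ρ, so

    ∭_E (26sqrt(x^2 + y^2 + z^2)) dV = ∫_{0}^{2π} ∫_{0}^{π/2} ∫_{0}^{2} (26ρ) · ρ^2 sin(φ) dρ dφ dθ.

Inner (ρ): 104sin(φ).
Middle (φ): 104.
Outer (θ): 208π.

Therefore the triple integral equals 208π.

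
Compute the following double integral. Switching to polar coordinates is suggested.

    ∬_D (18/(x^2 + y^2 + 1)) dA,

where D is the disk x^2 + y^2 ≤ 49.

The region D is 0 ≤ r ≤ 7, 0 ≤ θ ≤ 2π in polar coordinates, where x = r cos(θ), y = r sin(θ), and dA = r dr dθ.

Under the substitution, the integrand becomes 18/(r^2 + 1), so

    ∬_D (18/(x^2 + y^2 + 1)) dA = ∫_{0}^{2π} ∫_{0}^{7} (18/(r^2 + 1)) · r dr dθ.

Inner integral (in r): ∫_{0}^{7} (18/(r^2 + 1)) · r dr = log(1953125000000000).

Outer integral (in θ): ∫_{0}^{2π} (log(1953125000000000)) dθ = 18π log(50).

Therefore ∬_D (18/(x^2 + y^2 + 1)) dA = 18π log(50).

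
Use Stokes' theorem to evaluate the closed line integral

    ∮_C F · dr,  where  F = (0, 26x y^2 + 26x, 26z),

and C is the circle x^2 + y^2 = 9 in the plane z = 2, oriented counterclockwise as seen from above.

Let S be the flat disk x^2 + y^2 ≤ 9 in the plane z = 2, with upward unit normal n̂ = ẑ. By Stokes' theorem,

    ∮_C F · dr = ∬_S (∇ × F) · n̂ dS = ∬_D (curl F)_z dA,

where D is the disk x^2 + y^2 ≤ 9.

Compute the curl of F = (0, 26x y^2 + 26x, 26z):
    (∇ × F)_x = ∂F_z/∂y - ∂F_y/∂z = 0,
    (∇ × F)_y = ∂F_x/∂z - ∂F_z/∂x = 0,
    (∇ × F)_z = ∂F_y/∂x - ∂F_x/∂y = 26y^2 + 26.

On z = 2, (curl F)_z = 26y^2 + 26.

Convert to polar (x = r cos θ, y = r sin θ, dA = r dr dθ); the integrand becomes 26r^2sin(θ)^2 + 26, so

    ∬_D (curl F)_z dA = ∫_0^{2π} ∫_0^{3} (26r^2sin(θ)^2 + 26) · r dr dθ.

Inner (r from 0 to 3): 1053sin(θ)^2/2 + 117.
Outer (θ from 0 to 2π): 1521π/2.

Therefore ∮_C F · dr = 1521π/2.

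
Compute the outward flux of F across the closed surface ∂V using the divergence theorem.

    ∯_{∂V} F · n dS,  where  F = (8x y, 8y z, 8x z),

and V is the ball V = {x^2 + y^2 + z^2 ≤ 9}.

By the divergence theorem,

    ∯_{∂V} F · n dS = ∭_V (∇ · F) dV.

Compute the divergence:
    ∇ · F = ∂F_x/∂x + ∂F_y/∂y + ∂F_z/∂z = 8y + 8z + 8x = 8x + 8y + 8z.

In spherical coordinates, x = ρ sin(φ) cos(θ), y = ρ sin(φ) sin(θ), z = ρ cos(φ), dV = ρ^2 sin(φ) dρ dφ dθ, with 0 ≤ ρ ≤ 3, 0 ≤ φ ≤ π, 0 ≤ θ ≤ 2π.

The integrand, after substitution and multiplying by the volume element, becomes (8ρ (sqrt(2)sin(φ)sin(θ + π/4) + cos(φ))) · ρ^2 sin(φ), so

    ∭_V (∇·F) dV = ∫_0^{2π} ∫_0^{π} ∫_0^{3} (8ρ (sqrt(2)sin(φ)sin(θ + π/4) + cos(φ))) · ρ^2 sin(φ) dρ dφ dθ.

Inner (ρ from 0 to 3): 162(sqrt(2)sin(φ)sin(θ + π/4) + cos(φ))sin(φ).
Middle (φ from 0 to π): 81sqrt(2)π sin(θ + π/4).
Outer (θ from 0 to 2π): 0.

Therefore ∯_{∂V} F · n dS = 0.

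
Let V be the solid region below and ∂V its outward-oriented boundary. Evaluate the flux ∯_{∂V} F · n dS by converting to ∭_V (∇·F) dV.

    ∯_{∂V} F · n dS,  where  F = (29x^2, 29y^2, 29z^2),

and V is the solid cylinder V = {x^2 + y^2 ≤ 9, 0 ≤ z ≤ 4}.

By the divergence theorem,

    ∯_{∂V} F · n dS = ∭_V (∇ · F) dV.

Compute the divergence:
    ∇ · F = ∂F_x/∂x + ∂F_y/∂y + ∂F_z/∂z = 58x + 58y + 58z.

In cylindrical coordinates, x = r cos(θ), y = r sin(θ), z = z, dV = r dr dθ dz, with 0 ≤ r ≤ 3, 0 ≤ θ ≤ 2π, 0 ≤ z ≤ 4.

The integrand, after substitution and multiplying by the volume element, becomes (58sqrt(2)r sin(θ + π/4) + 58z) · r, so

    ∭_V (∇·F) dV = ∫_0^{2π} ∫_0^{3} ∫_0^{4} (58sqrt(2)r sin(θ + π/4) + 58z) · r dz dr dθ.

Inner (z from 0 to 4): 232r (sqrt(2)r sin(θ + π/4) + 2).
Middle (r from 0 to 3): 2088sqrt(2)sin(θ + π/4) + 2088.
Outer (θ from 0 to 2π): 4176π.

Therefore ∯_{∂V} F · n dS = 4176π.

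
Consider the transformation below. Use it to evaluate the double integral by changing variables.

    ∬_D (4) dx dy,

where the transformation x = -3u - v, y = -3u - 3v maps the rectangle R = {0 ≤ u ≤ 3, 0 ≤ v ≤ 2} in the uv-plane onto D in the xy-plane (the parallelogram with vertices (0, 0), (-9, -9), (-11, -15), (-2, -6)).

Compute the Jacobian determinant of (x, y) with respect to (u, v):

    ∂(x,y)/∂(u,v) = | -3  -1 | = (-3)(-3) - (-1)(-3) = 6.
                   | -3  -3 |

Its absolute value is |J| = 6 (the area scaling factor).

Substituting x = -3u - v, y = -3u - 3v into the integrand,

    4 → 4,

so the integral becomes

    ∬_R (4) · |J| du dv = ∫_0^3 ∫_0^2 (24) dv du.

Inner (v): 48.
Outer (u): 144.

Therefore ∬_D (4) dx dy = 144.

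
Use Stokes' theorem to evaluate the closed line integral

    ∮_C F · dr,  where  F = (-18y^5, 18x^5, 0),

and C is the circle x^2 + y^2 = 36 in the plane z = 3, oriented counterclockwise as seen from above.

Let S be the flat disk x^2 + y^2 ≤ 36 in the plane z = 3, with upward unit normal n̂ = ẑ. By Stokes' theorem,

    ∮_C F · dr = ∬_S (∇ × F) · n̂ dS = ∬_D (curl F)_z dA,

where D is the disk x^2 + y^2 ≤ 36.

Compute the curl of F = (-18y^5, 18x^5, 0):
    (∇ × F)_x = ∂F_z/∂y - ∂F_y/∂z = 0,
    (∇ × F)_y = ∂F_x/∂z - ∂F_z/∂x = 0,
    (∇ × F)_z = ∂F_y/∂x - ∂F_x/∂y = 90x^4 + 90y^4.

On z = 3, (curl F)_z = 90x^4 + 90y^4.

Convert to polar (x = r cos θ, y = r sin θ, dA = r dr dθ); the integrand becomes 90r^4(sin(θ)^4 + cos(θ)^4), so

    ∬_D (curl F)_z dA = ∫_0^{2π} ∫_0^{6} (90r^4(sin(θ)^4 + cos(θ)^4)) · r dr dθ.

Inner (r from 0 to 6): 699840sin(θ)^4 + 699840cos(θ)^4.
Outer (θ from 0 to 2π): 1049760π.

Therefore ∮_C F · dr = 1049760π.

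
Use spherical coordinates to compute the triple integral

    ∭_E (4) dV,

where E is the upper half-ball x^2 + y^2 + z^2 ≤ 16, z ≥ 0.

In spherical coordinates, x = ρ sin(φ) cos(θ), y = ρ sin(φ) sin(θ), z = ρ cos(φ), and dV = ρ^2 sin(φ) dρ dφ dθ.

The integrand becomes 4, so

    ∭_E (4) dV = ∫_{0}^{2π} ∫_{0}^{π/2} ∫_{0}^{4} (4) · ρ^2 sin(φ) dρ dφ dθ.

Inner (ρ): 256sin(φ)/3.
Middle (φ): 256/3.
Outer (θ): 512π/3.

Therefore the triple integral equals 512π/3.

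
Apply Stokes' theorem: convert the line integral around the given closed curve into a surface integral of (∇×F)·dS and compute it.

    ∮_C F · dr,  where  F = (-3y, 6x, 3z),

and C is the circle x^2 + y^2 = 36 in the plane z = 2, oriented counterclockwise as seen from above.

Let S be the flat disk x^2 + y^2 ≤ 36 in the plane z = 2, with upward unit normal n̂ = ẑ. By Stokes' theorem,

    ∮_C F · dr = ∬_S (∇ × F) · n̂ dS = ∬_D (curl F)_z dA,

where D is the disk x^2 + y^2 ≤ 36.

Compute the curl of F = (-3y, 6x, 3z):
    (∇ × F)_x = ∂F_z/∂y - ∂F_y/∂z = 0,
    (∇ × F)_y = ∂F_x/∂z - ∂F_z/∂x = 0,
    (∇ × F)_z = ∂F_y/∂x - ∂F_x/∂y = 9.

On z = 2, (curl F)_z = 9.

Convert to polar (x = r cos θ, y = r sin θ, dA = r dr dθ); the integrand becomes 9, so

    ∬_D (curl F)_z dA = ∫_0^{2π} ∫_0^{6} (9) · r dr dθ.

Inner (r from 0 to 6): 162.
Outer (θ from 0 to 2π): 324π.

Therefore ∮_C F · dr = 324π.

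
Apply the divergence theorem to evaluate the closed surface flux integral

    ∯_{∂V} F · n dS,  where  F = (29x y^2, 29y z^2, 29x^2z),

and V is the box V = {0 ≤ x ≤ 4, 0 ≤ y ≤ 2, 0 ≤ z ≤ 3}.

By the divergence theorem,

    ∯_{∂V} F · n dS = ∭_V (∇ · F) dV.

Compute the divergence:
    ∇ · F = ∂F_x/∂x + ∂F_y/∂y + ∂F_z/∂z = 29y^2 + 29z^2 + 29x^2 = 29x^2 + 29y^2 + 29z^2.

V is a rectangular box, so dV = dx dy dz with 0 ≤ x ≤ 4, 0 ≤ y ≤ 2, 0 ≤ z ≤ 3.

Integrate (29x^2 + 29y^2 + 29z^2) over V as an iterated integral:

    ∭_V (∇·F) dV = ∫_0^{4} ∫_0^{2} ∫_0^{3} (29x^2 + 29y^2 + 29z^2) dz dy dx.

Inner (z from 0 to 3): 87x^2 + 87y^2 + 261.
Middle (y from 0 to 2): 174x^2 + 754.
Outer (x from 0 to 4): 6728.

Therefore ∯_{∂V} F · n dS = 6728.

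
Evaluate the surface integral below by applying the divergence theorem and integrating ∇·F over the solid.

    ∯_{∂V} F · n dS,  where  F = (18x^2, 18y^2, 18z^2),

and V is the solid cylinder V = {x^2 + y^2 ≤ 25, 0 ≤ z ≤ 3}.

By the divergence theorem,

    ∯_{∂V} F · n dS = ∭_V (∇ · F) dV.

Compute the divergence:
    ∇ · F = ∂F_x/∂x + ∂F_y/∂y + ∂F_z/∂z = 36x + 36y + 36z.

In cylindrical coordinates, x = r cos(θ), y = r sin(θ), z = z, dV = r dr dθ dz, with 0 ≤ r ≤ 5, 0 ≤ θ ≤ 2π, 0 ≤ z ≤ 3.

The integrand, after substitution and multiplying by the volume element, becomes (36sqrt(2)r sin(θ + π/4) + 36z) · r, so

    ∭_V (∇·F) dV = ∫_0^{2π} ∫_0^{5} ∫_0^{3} (36sqrt(2)r sin(θ + π/4) + 36z) · r dz dr dθ.

Inner (z from 0 to 3): 54r (2sqrt(2)r sin(θ + π/4) + 3).
Middle (r from 0 to 5): 4500sqrt(2)sin(θ + π/4) + 2025.
Outer (θ from 0 to 2π): 4050π.

Therefore ∯_{∂V} F · n dS = 4050π.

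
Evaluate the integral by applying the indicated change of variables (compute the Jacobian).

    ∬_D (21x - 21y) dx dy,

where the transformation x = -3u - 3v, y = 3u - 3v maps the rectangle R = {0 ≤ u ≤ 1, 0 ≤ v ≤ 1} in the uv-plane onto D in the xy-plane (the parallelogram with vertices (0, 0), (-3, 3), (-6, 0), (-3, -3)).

Compute the Jacobian determinant of (x, y) with respect to (u, v):

    ∂(x,y)/∂(u,v) = | -3  -3 | = (-3)(-3) - (-3)(3) = 18.
                   | 3  -3 |

Its absolute value is |J| = 18 (the area scaling factor).

Substituting x = -3u - 3v, y = 3u - 3v into the integrand,

    21x - 21y → -126u,

so the integral becomes

    ∬_R (-126u) · |J| du dv = ∫_0^1 ∫_0^1 (-2268u) dv du.

Inner (v): -2268u.
Outer (u): -1134.

Therefore ∬_D (21x - 21y) dx dy = -1134.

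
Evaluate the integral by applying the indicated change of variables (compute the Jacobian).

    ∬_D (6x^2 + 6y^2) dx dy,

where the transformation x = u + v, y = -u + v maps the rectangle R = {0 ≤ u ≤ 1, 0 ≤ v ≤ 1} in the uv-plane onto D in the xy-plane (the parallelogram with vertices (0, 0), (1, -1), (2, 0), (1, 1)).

Compute the Jacobian determinant of (x, y) with respect to (u, v):

    ∂(x,y)/∂(u,v) = | 1  1 | = (1)(1) - (1)(-1) = 2.
                   | -1  1 |

Its absolute value is |J| = 2 (the area scaling factor).

Substituting x = u + v, y = -u + v into the integrand,

    6x^2 + 6y^2 → 12u^2 + 12v^2,

so the integral becomes

    ∬_R (12u^2 + 12v^2) · |J| du dv = ∫_0^1 ∫_0^1 (24u^2 + 24v^2) dv du.

Inner (v): 24u^2 + 8.
Outer (u): 16.

Therefore ∬_D (6x^2 + 6y^2) dx dy = 16.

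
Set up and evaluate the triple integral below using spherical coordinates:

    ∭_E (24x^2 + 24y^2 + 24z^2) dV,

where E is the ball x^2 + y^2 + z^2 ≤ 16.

In spherical coordinates, x = ρ sin(φ) cos(θ), y = ρ sin(φ) sin(θ), z = ρ cos(φ), and dV = ρ^2 sin(φ) dρ dφ dθ.

The integrand becomes 24ρ^2, so

    ∭_E (24x^2 + 24y^2 + 24z^2) dV = ∫_{0}^{2π} ∫_{0}^{π} ∫_{0}^{4} (24ρ^2) · ρ^2 sin(φ) dρ dφ dθ.

Inner (ρ): 24576sin(φ)/5.
Middle (φ): 49152/5.
Outer (θ): 98304π/5.

Therefore the triple integral equals 98304π/5.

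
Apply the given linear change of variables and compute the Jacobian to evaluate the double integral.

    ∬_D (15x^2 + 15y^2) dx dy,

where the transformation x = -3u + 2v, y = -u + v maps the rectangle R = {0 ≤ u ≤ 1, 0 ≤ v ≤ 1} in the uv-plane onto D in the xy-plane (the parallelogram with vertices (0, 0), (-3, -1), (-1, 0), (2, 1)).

Compute the Jacobian determinant of (x, y) with respect to (u, v):

    ∂(x,y)/∂(u,v) = | -3  2 | = (-3)(1) - (2)(-1) = -1.
                   | -1  1 |

Its absolute value is |J| = 1 (the area scaling factor).

Substituting x = -3u + 2v, y = -u + v into the integrand,

    15x^2 + 15y^2 → 150u^2 - 210u v + 75v^2,

so the integral becomes

    ∬_R (150u^2 - 210u v + 75v^2) · |J| du dv = ∫_0^1 ∫_0^1 (150u^2 - 210u v + 75v^2) dv du.

Inner (v): 150u^2 - 105u + 25.
Outer (u): 45/2.

Therefore ∬_D (15x^2 + 15y^2) dx dy = 45/2.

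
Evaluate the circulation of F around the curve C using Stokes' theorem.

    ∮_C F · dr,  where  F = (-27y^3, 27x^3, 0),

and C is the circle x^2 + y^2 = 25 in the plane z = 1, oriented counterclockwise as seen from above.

Let S be the flat disk x^2 + y^2 ≤ 25 in the plane z = 1, with upward unit normal n̂ = ẑ. By Stokes' theorem,

    ∮_C F · dr = ∬_S (∇ × F) · n̂ dS = ∬_D (curl F)_z dA,

where D is the disk x^2 + y^2 ≤ 25.

Compute the curl of F = (-27y^3, 27x^3, 0):
    (∇ × F)_x = ∂F_z/∂y - ∂F_y/∂z = 0,
    (∇ × F)_y = ∂F_x/∂z - ∂F_z/∂x = 0,
    (∇ × F)_z = ∂F_y/∂x - ∂F_x/∂y = 81x^2 + 81y^2.

On z = 1, (curl F)_z = 81x^2 + 81y^2.

Convert to polar (x = r cos θ, y = r sin θ, dA = r dr dθ); the integrand becomes 81r^2, so

    ∬_D (curl F)_z dA = ∫_0^{2π} ∫_0^{5} (81r^2) · r dr dθ.

Inner (r from 0 to 5): 50625/4.
Outer (θ from 0 to 2π): 50625π/2.

Therefore ∮_C F · dr = 50625π/2.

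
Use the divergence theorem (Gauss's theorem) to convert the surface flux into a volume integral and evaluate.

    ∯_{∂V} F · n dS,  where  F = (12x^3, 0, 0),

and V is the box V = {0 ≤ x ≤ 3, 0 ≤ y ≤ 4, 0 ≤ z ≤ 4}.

By the divergence theorem,

    ∯_{∂V} F · n dS = ∭_V (∇ · F) dV.

Compute the divergence:
    ∇ · F = ∂F_x/∂x + ∂F_y/∂y + ∂F_z/∂z = 36x^2 + 0 + 0 = 36x^2.

V is a rectangular box, so dV = dx dy dz with 0 ≤ x ≤ 3, 0 ≤ y ≤ 4, 0 ≤ z ≤ 4.

Integrate (36x^2) over V as an iterated integral:

    ∭_V (∇·F) dV = ∫_0^{3} ∫_0^{4} ∫_0^{4} (36x^2) dz dy dx.

Inner (z from 0 to 4): 144x^2.
Middle (y from 0 to 4): 576x^2.
Outer (x from 0 to 3): 5184.

Therefore ∯_{∂V} F · n dS = 5184.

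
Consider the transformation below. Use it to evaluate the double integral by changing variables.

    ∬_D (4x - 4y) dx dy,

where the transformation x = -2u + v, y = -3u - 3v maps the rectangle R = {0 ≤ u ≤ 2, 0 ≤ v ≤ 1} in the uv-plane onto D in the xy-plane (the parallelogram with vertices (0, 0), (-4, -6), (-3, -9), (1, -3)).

Compute the Jacobian determinant of (x, y) with respect to (u, v):

    ∂(x,y)/∂(u,v) = | -2  1 | = (-2)(-3) - (1)(-3) = 9.
                   | -3  -3 |

Its absolute value is |J| = 9 (the area scaling factor).

Substituting x = -2u + v, y = -3u - 3v into the integrand,

    4x - 4y → 4u + 16v,

so the integral becomes

    ∬_R (4u + 16v) · |J| du dv = ∫_0^2 ∫_0^1 (36u + 144v) dv du.

Inner (v): 36u + 72.
Outer (u): 216.

Therefore ∬_D (4x - 4y) dx dy = 216.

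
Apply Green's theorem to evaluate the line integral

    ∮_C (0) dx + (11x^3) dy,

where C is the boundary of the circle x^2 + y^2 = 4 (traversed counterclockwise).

Green's theorem converts the closed line integral into a double integral over the enclosed region D:

    ∮_C P dx + Q dy = ∬_D (∂Q/∂x - ∂P/∂y) dA.

Here P = 0, Q = 11x^3, so

    ∂Q/∂x = 33x^2,    ∂P/∂y = 0,
    ∂Q/∂x - ∂P/∂y = 33x^2.

D is the region x^2 + y^2 ≤ 4. Evaluating the double integral:

In polar coordinates (x = r cos θ, y = r sin θ, dA = r dr dθ) the integrand becomes 33r^2cos(θ)^2, so

    ∬_D (33x^2) dA = ∫_0^{2π} ∫_0^{2} (33r^2cos(θ)^2) · r dr dθ.

Inner (r from 0 to 2): 132cos(θ)^2.
Outer (θ from 0 to 2π): 132π.

Therefore ∮_C P dx + Q dy = 132π.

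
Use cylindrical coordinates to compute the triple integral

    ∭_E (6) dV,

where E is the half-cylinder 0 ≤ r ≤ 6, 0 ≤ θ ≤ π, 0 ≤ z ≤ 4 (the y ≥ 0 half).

In cylindrical coordinates, x = r cos(θ), y = r sin(θ), z = z, and dV = r dr dθ dz.

The integrand becomes 6, so

    ∭_E (6) dV = ∫_{0}^{π} ∫_{0}^{6} ∫_{0}^{4} (6) · r dz dr dθ.

Inner (z): 24r.
Middle (r from 0 to 6): 432.
Outer (θ): 432π.

Therefore the triple integral equals 432π.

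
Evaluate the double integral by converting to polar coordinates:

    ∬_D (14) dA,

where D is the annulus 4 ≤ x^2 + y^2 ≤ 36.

The region D is 2 ≤ r ≤ 6, 0 ≤ θ ≤ 2π in polar coordinates, where x = r cos(θ), y = r sin(θ), and dA = r dr dθ.

Under the substitution, the integrand becomes 14, so

    ∬_D (14) dA = ∫_{0}^{2π} ∫_{2}^{6} (14) · r dr dθ.

Inner integral (in r): ∫_{2}^{6} (14) · r dr = 224.

Outer integral (in θ): ∫_{0}^{2π} (224) dθ = 448π.

Therefore ∬_D (14) dA = 448π.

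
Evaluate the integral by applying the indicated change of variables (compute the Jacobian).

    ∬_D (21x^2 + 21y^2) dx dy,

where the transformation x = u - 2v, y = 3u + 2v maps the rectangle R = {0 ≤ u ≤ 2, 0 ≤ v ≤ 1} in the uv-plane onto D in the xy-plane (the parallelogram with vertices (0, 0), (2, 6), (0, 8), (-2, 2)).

Compute the Jacobian determinant of (x, y) with respect to (u, v):

    ∂(x,y)/∂(u,v) = | 1  -2 | = (1)(2) - (-2)(3) = 8.
                   | 3  2 |

Its absolute value is |J| = 8 (the area scaling factor).

Substituting x = u - 2v, y = 3u + 2v into the integrand,

    21x^2 + 21y^2 → 210u^2 + 168u v + 168v^2,

so the integral becomes

    ∬_R (210u^2 + 168u v + 168v^2) · |J| du dv = ∫_0^2 ∫_0^1 (1680u^2 + 1344u v + 1344v^2) dv du.

Inner (v): 1680u^2 + 672u + 448.
Outer (u): 6720.

Therefore ∬_D (21x^2 + 21y^2) dx dy = 6720.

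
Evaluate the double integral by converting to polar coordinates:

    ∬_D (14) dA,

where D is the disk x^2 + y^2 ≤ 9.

The region D is 0 ≤ r ≤ 3, 0 ≤ θ ≤ 2π in polar coordinates, where x = r cos(θ), y = r sin(θ), and dA = r dr dθ.

Under the substitution, the integrand becomes 14, so

    ∬_D (14) dA = ∫_{0}^{2π} ∫_{0}^{3} (14) · r dr dθ.

Inner integral (in r): ∫_{0}^{3} (14) · r dr = 63.

Outer integral (in θ): ∫_{0}^{2π} (63) dθ = 126π.

Therefore ∬_D (14) dA = 126π.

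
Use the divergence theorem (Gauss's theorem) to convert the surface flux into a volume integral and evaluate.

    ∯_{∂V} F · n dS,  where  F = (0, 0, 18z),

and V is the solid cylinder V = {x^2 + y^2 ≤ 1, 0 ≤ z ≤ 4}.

By the divergence theorem,

    ∯_{∂V} F · n dS = ∭_V (∇ · F) dV.

Compute the divergence:
    ∇ · F = ∂F_x/∂x + ∂F_y/∂y + ∂F_z/∂z = 0 + 0 + 18 = 18.

In cylindrical coordinates, x = r cos(θ), y = r sin(θ), z = z, dV = r dr dθ dz, with 0 ≤ r ≤ 1, 0 ≤ θ ≤ 2π, 0 ≤ z ≤ 4.

The integrand, after substitution and multiplying by the volume element, becomes (18) · r, so

    ∭_V (∇·F) dV = ∫_0^{2π} ∫_0^{1} ∫_0^{4} (18) · r dz dr dθ.

Inner (z from 0 to 4): 72r.
Middle (r from 0 to 1): 36.
Outer (θ from 0 to 2π): 72π.

Therefore ∯_{∂V} F · n dS = 72π.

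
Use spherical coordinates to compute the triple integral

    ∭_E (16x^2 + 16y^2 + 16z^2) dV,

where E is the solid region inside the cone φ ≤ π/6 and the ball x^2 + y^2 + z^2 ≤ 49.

In spherical coordinates, x = ρ sin(φ) cos(θ), y = ρ sin(φ) sin(θ), z = ρ cos(φ), and dV = ρ^2 sin(φ) dρ dφ dθ.

The integrand becomes 16ρ^2, so

    ∭_E (16x^2 + 16y^2 + 16z^2) dV = ∫_{0}^{2π} ∫_{0}^{π/6} ∫_{0}^{7} (16ρ^2) · ρ^2 sin(φ) dρ dφ dθ.

Inner (ρ): 268912sin(φ)/5.
Middle (φ): 268912/5 - 134456sqrt(3)/5.
Outer (θ): 268912π (2 - sqrt(3))/5.

Therefore the triple integral equals 268912π (2 - sqrt(3))/5.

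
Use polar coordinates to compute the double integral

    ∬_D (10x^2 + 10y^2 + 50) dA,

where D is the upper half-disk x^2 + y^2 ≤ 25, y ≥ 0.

The region D is 0 ≤ r ≤ 5, 0 ≤ θ ≤ π in polar coordinates, where x = r cos(θ), y = r sin(θ), and dA = r dr dθ.

Under the substitution, the integrand becomes 10r^2 + 50, so

    ∬_D (10x^2 + 10y^2 + 50) dA = ∫_{0}^{π} ∫_{0}^{5} (10r^2 + 50) · r dr dθ.

Inner integral (in r): ∫_{0}^{5} (10r^2 + 50) · r dr = 4375/2.

Outer integral (in θ): ∫_{0}^{π} (4375/2) dθ = 4375π/2.

Therefore ∬_D (10x^2 + 10y^2 + 50) dA = 4375π/2.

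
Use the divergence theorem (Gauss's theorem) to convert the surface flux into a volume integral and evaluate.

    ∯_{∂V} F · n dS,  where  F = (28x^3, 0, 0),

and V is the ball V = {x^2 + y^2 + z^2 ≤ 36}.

By the divergence theorem,

    ∯_{∂V} F · n dS = ∭_V (∇ · F) dV.

Compute the divergence:
    ∇ · F = ∂F_x/∂x + ∂F_y/∂y + ∂F_z/∂z = 84x^2 + 0 + 0 = 84x^2.

In spherical coordinates, x = ρ sin(φ) cos(θ), y = ρ sin(φ) sin(θ), z = ρ cos(φ), dV = ρ^2 sin(φ) dρ dφ dθ, with 0 ≤ ρ ≤ 6, 0 ≤ φ ≤ π, 0 ≤ θ ≤ 2π.

The integrand, after substitution and multiplying by the volume element, becomes (84ρ^2sin(φ)^2cos(θ)^2) · ρ^2 sin(φ), so

    ∭_V (∇·F) dV = ∫_0^{2π} ∫_0^{π} ∫_0^{6} (84ρ^2sin(φ)^2cos(θ)^2) · ρ^2 sin(φ) dρ dφ dθ.

Inner (ρ from 0 to 6): 653184sin(φ)^3cos(θ)^2/5.
Middle (φ from 0 to π): 870912cos(θ)^2/5.
Outer (θ from 0 to 2π): 870912π/5.

Therefore ∯_{∂V} F · n dS = 870912π/5.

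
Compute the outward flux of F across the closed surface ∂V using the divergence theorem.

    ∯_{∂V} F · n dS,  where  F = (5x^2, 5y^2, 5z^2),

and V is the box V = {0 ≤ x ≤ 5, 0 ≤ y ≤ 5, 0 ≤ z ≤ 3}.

By the divergence theorem,

    ∯_{∂V} F · n dS = ∭_V (∇ · F) dV.

Compute the divergence:
    ∇ · F = ∂F_x/∂x + ∂F_y/∂y + ∂F_z/∂z = 10x + 10y + 10z.

V is a rectangular box, so dV = dx dy dz with 0 ≤ x ≤ 5, 0 ≤ y ≤ 5, 0 ≤ z ≤ 3.

Integrate (10x + 10y + 10z) over V as an iterated integral:

    ∭_V (∇·F) dV = ∫_0^{5} ∫_0^{5} ∫_0^{3} (10x + 10y + 10z) dz dy dx.

Inner (z from 0 to 3): 30x + 30y + 45.
Middle (y from 0 to 5): 150x + 600.
Outer (x from 0 to 5): 4875.

Therefore ∯_{∂V} F · n dS = 4875.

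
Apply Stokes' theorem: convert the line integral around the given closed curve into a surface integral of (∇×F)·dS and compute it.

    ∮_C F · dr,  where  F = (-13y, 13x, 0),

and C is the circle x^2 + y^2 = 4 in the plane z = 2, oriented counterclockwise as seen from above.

Let S be the flat disk x^2 + y^2 ≤ 4 in the plane z = 2, with upward unit normal n̂ = ẑ. By Stokes' theorem,

    ∮_C F · dr = ∬_S (∇ × F) · n̂ dS = ∬_D (curl F)_z dA,

where D is the disk x^2 + y^2 ≤ 4.

Compute the curl of F = (-13y, 13x, 0):
    (∇ × F)_x = ∂F_z/∂y - ∂F_y/∂z = 0,
    (∇ × F)_y = ∂F_x/∂z - ∂F_z/∂x = 0,
    (∇ × F)_z = ∂F_y/∂x - ∂F_x/∂y = 26.

On z = 2, (curl F)_z = 26.

Convert to polar (x = r cos θ, y = r sin θ, dA = r dr dθ); the integrand becomes 26, so

    ∬_D (curl F)_z dA = ∫_0^{2π} ∫_0^{2} (26) · r dr dθ.

Inner (r from 0 to 2): 52.
Outer (θ from 0 to 2π): 104π.

Therefore ∮_C F · dr = 104π.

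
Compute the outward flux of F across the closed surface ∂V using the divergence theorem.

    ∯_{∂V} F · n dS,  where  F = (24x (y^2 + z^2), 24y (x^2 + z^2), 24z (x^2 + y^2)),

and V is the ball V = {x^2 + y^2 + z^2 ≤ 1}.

By the divergence theorem,

    ∯_{∂V} F · n dS = ∭_V (∇ · F) dV.

Compute the divergence:
    ∇ · F = ∂F_x/∂x + ∂F_y/∂y + ∂F_z/∂z = 24y^2 + 24z^2 + 24x^2 + 24z^2 + 24x^2 + 24y^2 = 48x^2 + 48y^2 + 48z^2.

In spherical coordinates, x = ρ sin(φ) cos(θ), y = ρ sin(φ) sin(θ), z = ρ cos(φ), dV = ρ^2 sin(φ) dρ dφ dθ, with 0 ≤ ρ ≤ 1, 0 ≤ φ ≤ π, 0 ≤ θ ≤ 2π.

The integrand, after substitution and multiplying by the volume element, becomes (48ρ^2) · ρ^2 sin(φ), so

    ∭_V (∇·F) dV = ∫_0^{2π} ∫_0^{π} ∫_0^{1} (48ρ^2) · ρ^2 sin(φ) dρ dφ dθ.

Inner (ρ from 0 to 1): 48sin(φ)/5.
Middle (φ from 0 to π): 96/5.
Outer (θ from 0 to 2π): 192π/5.

Therefore ∯_{∂V} F · n dS = 192π/5.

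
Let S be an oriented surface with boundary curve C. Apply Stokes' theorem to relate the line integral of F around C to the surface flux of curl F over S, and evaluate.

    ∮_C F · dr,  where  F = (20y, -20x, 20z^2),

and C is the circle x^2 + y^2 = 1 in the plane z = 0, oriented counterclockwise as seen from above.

Let S be the flat disk x^2 + y^2 ≤ 1 in the plane z = 0, with upward unit normal n̂ = ẑ. By Stokes' theorem,

    ∮_C F · dr = ∬_S (∇ × F) · n̂ dS = ∬_D (curl F)_z dA,

where D is the disk x^2 + y^2 ≤ 1.

Compute the curl of F = (20y, -20x, 20z^2):
    (∇ × F)_x = ∂F_z/∂y - ∂F_y/∂z = 0,
    (∇ × F)_y = ∂F_x/∂z - ∂F_z/∂x = 0,
    (∇ × F)_z = ∂F_y/∂x - ∂F_x/∂y = -40.

On z = 0, (curl F)_z = -40.

Convert to polar (x = r cos θ, y = r sin θ, dA = r dr dθ); the integrand becomes -40, so

    ∬_D (curl F)_z dA = ∫_0^{2π} ∫_0^{1} (-40) · r dr dθ.

Inner (r from 0 to 1): -20.
Outer (θ from 0 to 2π): -40π.

Therefore ∮_C F · dr = -40π.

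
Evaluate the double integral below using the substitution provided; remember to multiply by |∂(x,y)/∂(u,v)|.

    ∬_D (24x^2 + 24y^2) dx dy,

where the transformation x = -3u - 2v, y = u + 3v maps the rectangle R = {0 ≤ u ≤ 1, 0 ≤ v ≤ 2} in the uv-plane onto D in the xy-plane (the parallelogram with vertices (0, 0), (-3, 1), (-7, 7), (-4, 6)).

Compute the Jacobian determinant of (x, y) with respect to (u, v):

    ∂(x,y)/∂(u,v) = | -3  -2 | = (-3)(3) - (-2)(1) = -7.
                   | 1  3 |

Its absolute value is |J| = 7 (the area scaling factor).

Substituting x = -3u - 2v, y = u + 3v into the integrand,

    24x^2 + 24y^2 → 240u^2 + 432u v + 312v^2,

so the integral becomes

    ∬_R (240u^2 + 432u v + 312v^2) · |J| du dv = ∫_0^1 ∫_0^2 (1680u^2 + 3024u v + 2184v^2) dv du.

Inner (v): 3360u^2 + 6048u + 5824.
Outer (u): 9968.

Therefore ∬_D (24x^2 + 24y^2) dx dy = 9968.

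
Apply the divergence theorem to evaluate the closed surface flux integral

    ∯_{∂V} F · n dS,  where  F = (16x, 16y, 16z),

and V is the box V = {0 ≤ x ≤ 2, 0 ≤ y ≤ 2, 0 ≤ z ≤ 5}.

By the divergence theorem,

    ∯_{∂V} F · n dS = ∭_V (∇ · F) dV.

Compute the divergence:
    ∇ · F = ∂F_x/∂x + ∂F_y/∂y + ∂F_z/∂z = 16 + 16 + 16 = 48.

V is a rectangular box, so dV = dx dy dz with 0 ≤ x ≤ 2, 0 ≤ y ≤ 2, 0 ≤ z ≤ 5.

Integrate (48) over V as an iterated integral:

    ∭_V (∇·F) dV = ∫_0^{2} ∫_0^{2} ∫_0^{5} (48) dz dy dx.

Inner (z from 0 to 5): 240.
Middle (y from 0 to 2): 480.
Outer (x from 0 to 2): 960.

Therefore ∯_{∂V} F · n dS = 960.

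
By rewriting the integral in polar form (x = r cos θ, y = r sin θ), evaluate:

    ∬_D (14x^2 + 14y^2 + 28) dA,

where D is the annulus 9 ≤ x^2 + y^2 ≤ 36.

The region D is 3 ≤ r ≤ 6, 0 ≤ θ ≤ 2π in polar coordinates, where x = r cos(θ), y = r sin(θ), and dA = r dr dθ.

Under the substitution, the integrand becomes 14r^2 + 28, so

    ∬_D (14x^2 + 14y^2 + 28) dA = ∫_{0}^{2π} ∫_{3}^{6} (14r^2 + 28) · r dr dθ.

Inner integral (in r): ∫_{3}^{6} (14r^2 + 28) · r dr = 9261/2.

Outer integral (in θ): ∫_{0}^{2π} (9261/2) dθ = 9261π.

Therefore ∬_D (14x^2 + 14y^2 + 28) dA = 9261π.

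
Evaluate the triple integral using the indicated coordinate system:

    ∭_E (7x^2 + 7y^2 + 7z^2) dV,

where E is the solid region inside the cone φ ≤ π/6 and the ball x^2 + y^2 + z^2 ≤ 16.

In spherical coordinates, x = ρ sin(φ) cos(θ), y = ρ sin(φ) sin(θ), z = ρ cos(φ), and dV = ρ^2 sin(φ) dρ dφ dθ.

The integrand becomes 7ρ^2, so

    ∭_E (7x^2 + 7y^2 + 7z^2) dV = ∫_{0}^{2π} ∫_{0}^{π/6} ∫_{0}^{4} (7ρ^2) · ρ^2 sin(φ) dρ dφ dθ.

Inner (ρ): 7168sin(φ)/5.
Middle (φ): 7168/5 - 3584sqrt(3)/5.
Outer (θ): 7168π (2 - sqrt(3))/5.

Therefore the triple integral equals 7168π (2 - sqrt(3))/5.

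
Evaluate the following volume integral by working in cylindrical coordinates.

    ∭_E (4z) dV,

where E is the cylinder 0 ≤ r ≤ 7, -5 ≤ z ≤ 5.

In cylindrical coordinates, x = r cos(θ), y = r sin(θ), z = z, and dV = r dr dθ dz.

The integrand becomes 4z, so

    ∭_E (4z) dV = ∫_{0}^{2π} ∫_{0}^{7} ∫_{-5}^{5} (4z) · r dz dr dθ.

Inner (z): 0.
Middle (r from 0 to 7): 0.
Outer (θ): 0.

Therefore the triple integral equals 0.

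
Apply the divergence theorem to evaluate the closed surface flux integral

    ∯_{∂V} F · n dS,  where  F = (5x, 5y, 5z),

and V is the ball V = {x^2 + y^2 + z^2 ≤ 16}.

By the divergence theorem,

    ∯_{∂V} F · n dS = ∭_V (∇ · F) dV.

Compute the divergence:
    ∇ · F = ∂F_x/∂x + ∂F_y/∂y + ∂F_z/∂z = 5 + 5 + 5 = 15.

In spherical coordinates, x = ρ sin(φ) cos(θ), y = ρ sin(φ) sin(θ), z = ρ cos(φ), dV = ρ^2 sin(φ) dρ dφ dθ, with 0 ≤ ρ ≤ 4, 0 ≤ φ ≤ π, 0 ≤ θ ≤ 2π.

The integrand, after substitution and multiplying by the volume element, becomes (15) · ρ^2 sin(φ), so

    ∭_V (∇·F) dV = ∫_0^{2π} ∫_0^{π} ∫_0^{4} (15) · ρ^2 sin(φ) dρ dφ dθ.

Inner (ρ from 0 to 4): 320sin(φ).
Middle (φ from 0 to π): 640.
Outer (θ from 0 to 2π): 1280π.

Therefore ∯_{∂V} F · n dS = 1280π.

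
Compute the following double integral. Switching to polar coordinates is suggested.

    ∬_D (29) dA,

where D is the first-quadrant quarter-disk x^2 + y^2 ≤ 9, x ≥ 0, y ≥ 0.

The region D is 0 ≤ r ≤ 3, 0 ≤ θ ≤ π/2 in polar coordinates, where x = r cos(θ), y = r sin(θ), and dA = r dr dθ.

Under the substitution, the integrand becomes 29, so

    ∬_D (29) dA = ∫_{0}^{π/2} ∫_{0}^{3} (29) · r dr dθ.

Inner integral (in r): ∫_{0}^{3} (29) · r dr = 261/2.

Outer integral (in θ): ∫_{0}^{π/2} (261/2) dθ = 261π/4.

Therefore ∬_D (29) dA = 261π/4.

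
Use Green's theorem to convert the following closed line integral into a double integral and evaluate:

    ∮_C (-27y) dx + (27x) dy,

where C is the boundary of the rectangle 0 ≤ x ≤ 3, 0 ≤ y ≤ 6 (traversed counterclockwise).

Green's theorem converts the closed line integral into a double integral over the enclosed region D:

    ∮_C P dx + Q dy = ∬_D (∂Q/∂x - ∂P/∂y) dA.

Here P = -27y, Q = 27x, so

    ∂Q/∂x = 27,    ∂P/∂y = -27,
    ∂Q/∂x - ∂P/∂y = 54.

D is the region 0 ≤ x ≤ 3, 0 ≤ y ≤ 6. Evaluating the double integral:

    ∬_D (54) dA = ∫_0^{3} ∫_0^{6} (54) dy dx.

Inner (y from 0 to 6): 324.
Outer (x from 0 to 3): 972.

Therefore ∮_C P dx + Q dy = 972.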